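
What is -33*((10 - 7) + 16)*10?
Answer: -6270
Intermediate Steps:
-33*((10 - 7) + 16)*10 = -33*(3 + 16)*10 = -33*19*10 = -627*10 = -6270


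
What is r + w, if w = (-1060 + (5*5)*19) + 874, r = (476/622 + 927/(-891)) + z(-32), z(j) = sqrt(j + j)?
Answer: 8889550/30789 + 8*I ≈ 288.72 + 8.0*I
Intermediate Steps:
z(j) = sqrt(2)*sqrt(j) (z(j) = sqrt(2*j) = sqrt(2)*sqrt(j))
r = -8471/30789 + 8*I (r = (476/622 + 927/(-891)) + sqrt(2)*sqrt(-32) = (476*(1/622) + 927*(-1/891)) + sqrt(2)*(4*I*sqrt(2)) = (238/311 - 103/99) + 8*I = -8471/30789 + 8*I ≈ -0.27513 + 8.0*I)
w = 289 (w = (-1060 + 25*19) + 874 = (-1060 + 475) + 874 = -585 + 874 = 289)
r + w = (-8471/30789 + 8*I) + 289 = 8889550/30789 + 8*I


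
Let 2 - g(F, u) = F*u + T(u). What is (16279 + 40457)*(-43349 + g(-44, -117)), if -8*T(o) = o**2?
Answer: -2654329932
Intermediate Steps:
T(o) = -o**2/8
g(F, u) = 2 + u**2/8 - F*u (g(F, u) = 2 - (F*u - u**2/8) = 2 - (-u**2/8 + F*u) = 2 + (u**2/8 - F*u) = 2 + u**2/8 - F*u)
(16279 + 40457)*(-43349 + g(-44, -117)) = (16279 + 40457)*(-43349 + (2 + (1/8)*(-117)**2 - 1*(-44)*(-117))) = 56736*(-43349 + (2 + (1/8)*13689 - 5148)) = 56736*(-43349 + (2 + 13689/8 - 5148)) = 56736*(-43349 - 27479/8) = 56736*(-374271/8) = -2654329932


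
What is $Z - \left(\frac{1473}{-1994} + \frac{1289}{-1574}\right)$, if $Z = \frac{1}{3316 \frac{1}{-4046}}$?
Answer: $\frac{439069639}{1300931462} \approx 0.3375$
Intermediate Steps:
$Z = - \frac{2023}{1658}$ ($Z = \frac{1}{3316 \left(- \frac{1}{4046}\right)} = \frac{1}{- \frac{1658}{2023}} = - \frac{2023}{1658} \approx -1.2201$)
$Z - \left(\frac{1473}{-1994} + \frac{1289}{-1574}\right) = - \frac{2023}{1658} - \left(\frac{1473}{-1994} + \frac{1289}{-1574}\right) = - \frac{2023}{1658} - \left(1473 \left(- \frac{1}{1994}\right) + 1289 \left(- \frac{1}{1574}\right)\right) = - \frac{2023}{1658} - \left(- \frac{1473}{1994} - \frac{1289}{1574}\right) = - \frac{2023}{1658} - - \frac{1222192}{784639} = - \frac{2023}{1658} + \frac{1222192}{784639} = \frac{439069639}{1300931462}$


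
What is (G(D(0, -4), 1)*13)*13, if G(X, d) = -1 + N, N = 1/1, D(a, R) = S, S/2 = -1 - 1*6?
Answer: 0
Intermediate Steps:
S = -14 (S = 2*(-1 - 1*6) = 2*(-1 - 6) = 2*(-7) = -14)
D(a, R) = -14
N = 1
G(X, d) = 0 (G(X, d) = -1 + 1 = 0)
(G(D(0, -4), 1)*13)*13 = (0*13)*13 = 0*13 = 0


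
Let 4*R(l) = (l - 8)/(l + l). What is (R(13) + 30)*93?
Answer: 290625/104 ≈ 2794.5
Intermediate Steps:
R(l) = (-8 + l)/(8*l) (R(l) = ((l - 8)/(l + l))/4 = ((-8 + l)/((2*l)))/4 = ((-8 + l)*(1/(2*l)))/4 = ((-8 + l)/(2*l))/4 = (-8 + l)/(8*l))
(R(13) + 30)*93 = ((1/8)*(-8 + 13)/13 + 30)*93 = ((1/8)*(1/13)*5 + 30)*93 = (5/104 + 30)*93 = (3125/104)*93 = 290625/104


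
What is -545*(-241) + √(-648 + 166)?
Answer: 131345 + I*√482 ≈ 1.3135e+5 + 21.954*I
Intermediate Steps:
-545*(-241) + √(-648 + 166) = 131345 + √(-482) = 131345 + I*√482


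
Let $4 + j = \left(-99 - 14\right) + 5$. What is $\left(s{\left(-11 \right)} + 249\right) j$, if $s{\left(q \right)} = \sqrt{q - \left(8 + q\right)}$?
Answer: $-27888 - 224 i \sqrt{2} \approx -27888.0 - 316.78 i$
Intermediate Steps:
$j = -112$ ($j = -4 + \left(\left(-99 - 14\right) + 5\right) = -4 + \left(-113 + 5\right) = -4 - 108 = -112$)
$s{\left(q \right)} = 2 i \sqrt{2}$ ($s{\left(q \right)} = \sqrt{-8} = 2 i \sqrt{2}$)
$\left(s{\left(-11 \right)} + 249\right) j = \left(2 i \sqrt{2} + 249\right) \left(-112\right) = \left(249 + 2 i \sqrt{2}\right) \left(-112\right) = -27888 - 224 i \sqrt{2}$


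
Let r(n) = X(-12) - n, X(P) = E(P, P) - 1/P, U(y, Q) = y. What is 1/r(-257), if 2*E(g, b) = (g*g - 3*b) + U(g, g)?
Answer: 12/4093 ≈ 0.0029318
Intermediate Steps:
E(g, b) = g/2 + g²/2 - 3*b/2 (E(g, b) = ((g*g - 3*b) + g)/2 = ((g² - 3*b) + g)/2 = (g + g² - 3*b)/2 = g/2 + g²/2 - 3*b/2)
X(P) = P²/2 - P - 1/P (X(P) = (P/2 + P²/2 - 3*P/2) - 1/P = (P²/2 - P) - 1/P = P²/2 - P - 1/P)
r(n) = 1009/12 - n (r(n) = ((½)*(-12)² - 1*(-12) - 1/(-12)) - n = ((½)*144 + 12 - 1*(-1/12)) - n = (72 + 12 + 1/12) - n = 1009/12 - n)
1/r(-257) = 1/(1009/12 - 1*(-257)) = 1/(1009/12 + 257) = 1/(4093/12) = 12/4093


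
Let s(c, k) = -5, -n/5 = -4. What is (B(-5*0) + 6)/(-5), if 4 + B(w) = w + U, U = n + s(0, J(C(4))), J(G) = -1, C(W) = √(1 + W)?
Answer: -17/5 ≈ -3.4000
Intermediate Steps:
n = 20 (n = -5*(-4) = 20)
U = 15 (U = 20 - 5 = 15)
B(w) = 11 + w (B(w) = -4 + (w + 15) = -4 + (15 + w) = 11 + w)
(B(-5*0) + 6)/(-5) = ((11 - 5*0) + 6)/(-5) = -((11 + 0) + 6)/5 = -(11 + 6)/5 = -⅕*17 = -17/5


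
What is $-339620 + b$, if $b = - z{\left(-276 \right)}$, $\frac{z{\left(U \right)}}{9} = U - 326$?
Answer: $-334202$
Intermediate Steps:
$z{\left(U \right)} = -2934 + 9 U$ ($z{\left(U \right)} = 9 \left(U - 326\right) = 9 \left(-326 + U\right) = -2934 + 9 U$)
$b = 5418$ ($b = - (-2934 + 9 \left(-276\right)) = - (-2934 - 2484) = \left(-1\right) \left(-5418\right) = 5418$)
$-339620 + b = -339620 + 5418 = -334202$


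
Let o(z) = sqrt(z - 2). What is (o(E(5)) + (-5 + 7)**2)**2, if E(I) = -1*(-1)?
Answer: (4 + I)**2 ≈ 15.0 + 8.0*I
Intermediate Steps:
E(I) = 1
o(z) = sqrt(-2 + z)
(o(E(5)) + (-5 + 7)**2)**2 = (sqrt(-2 + 1) + (-5 + 7)**2)**2 = (sqrt(-1) + 2**2)**2 = (I + 4)**2 = (4 + I)**2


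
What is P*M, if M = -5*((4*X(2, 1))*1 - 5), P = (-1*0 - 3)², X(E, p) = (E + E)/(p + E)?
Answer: -15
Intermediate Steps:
X(E, p) = 2*E/(E + p) (X(E, p) = (2*E)/(E + p) = 2*E/(E + p))
P = 9 (P = (0 - 3)² = (-3)² = 9)
M = -5/3 (M = -5*((4*(2*2/(2 + 1)))*1 - 5) = -5*((4*(2*2/3))*1 - 5) = -5*((4*(2*2*(⅓)))*1 - 5) = -5*((4*(4/3))*1 - 5) = -5*((16/3)*1 - 5) = -5*(16/3 - 5) = -5*⅓ = -5/3 ≈ -1.6667)
P*M = 9*(-5/3) = -15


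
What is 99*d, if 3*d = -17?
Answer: -561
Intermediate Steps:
d = -17/3 (d = (⅓)*(-17) = -17/3 ≈ -5.6667)
99*d = 99*(-17/3) = -561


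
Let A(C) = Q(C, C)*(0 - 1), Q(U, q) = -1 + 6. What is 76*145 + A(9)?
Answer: 11015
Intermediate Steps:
Q(U, q) = 5
A(C) = -5 (A(C) = 5*(0 - 1) = 5*(-1) = -5)
76*145 + A(9) = 76*145 - 5 = 11020 - 5 = 11015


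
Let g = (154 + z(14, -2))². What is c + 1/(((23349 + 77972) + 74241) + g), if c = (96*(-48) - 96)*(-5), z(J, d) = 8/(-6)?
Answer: 42096613449/1789822 ≈ 23520.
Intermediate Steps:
z(J, d) = -4/3 (z(J, d) = 8*(-⅙) = -4/3)
c = 23520 (c = (-4608 - 96)*(-5) = -4704*(-5) = 23520)
g = 209764/9 (g = (154 - 4/3)² = (458/3)² = 209764/9 ≈ 23307.)
c + 1/(((23349 + 77972) + 74241) + g) = 23520 + 1/(((23349 + 77972) + 74241) + 209764/9) = 23520 + 1/((101321 + 74241) + 209764/9) = 23520 + 1/(175562 + 209764/9) = 23520 + 1/(1789822/9) = 23520 + 9/1789822 = 42096613449/1789822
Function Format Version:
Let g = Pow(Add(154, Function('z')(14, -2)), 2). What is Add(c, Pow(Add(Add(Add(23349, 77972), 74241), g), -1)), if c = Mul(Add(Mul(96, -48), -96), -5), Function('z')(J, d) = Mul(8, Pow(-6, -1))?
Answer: Rational(42096613449, 1789822) ≈ 23520.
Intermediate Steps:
Function('z')(J, d) = Rational(-4, 3) (Function('z')(J, d) = Mul(8, Rational(-1, 6)) = Rational(-4, 3))
c = 23520 (c = Mul(Add(-4608, -96), -5) = Mul(-4704, -5) = 23520)
g = Rational(209764, 9) (g = Pow(Add(154, Rational(-4, 3)), 2) = Pow(Rational(458, 3), 2) = Rational(209764, 9) ≈ 23307.)
Add(c, Pow(Add(Add(Add(23349, 77972), 74241), g), -1)) = Add(23520, Pow(Add(Add(Add(23349, 77972), 74241), Rational(209764, 9)), -1)) = Add(23520, Pow(Add(Add(101321, 74241), Rational(209764, 9)), -1)) = Add(23520, Pow(Add(175562, Rational(209764, 9)), -1)) = Add(23520, Pow(Rational(1789822, 9), -1)) = Add(23520, Rational(9, 1789822)) = Rational(42096613449, 1789822)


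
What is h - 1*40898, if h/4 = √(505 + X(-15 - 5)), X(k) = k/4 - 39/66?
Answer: -40898 + 2*√241714/11 ≈ -40809.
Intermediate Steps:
X(k) = -13/22 + k/4 (X(k) = k*(¼) - 39*1/66 = k/4 - 13/22 = -13/22 + k/4)
h = 2*√241714/11 (h = 4*√(505 + (-13/22 + (-15 - 5)/4)) = 4*√(505 + (-13/22 + (¼)*(-20))) = 4*√(505 + (-13/22 - 5)) = 4*√(505 - 123/22) = 4*√(10987/22) = 4*(√241714/22) = 2*√241714/11 ≈ 89.390)
h - 1*40898 = 2*√241714/11 - 1*40898 = 2*√241714/11 - 40898 = -40898 + 2*√241714/11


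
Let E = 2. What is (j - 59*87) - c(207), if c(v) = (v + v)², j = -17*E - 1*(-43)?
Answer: -176520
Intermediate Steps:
j = 9 (j = -17*2 - 1*(-43) = -34 + 43 = 9)
c(v) = 4*v² (c(v) = (2*v)² = 4*v²)
(j - 59*87) - c(207) = (9 - 59*87) - 4*207² = (9 - 5133) - 4*42849 = -5124 - 1*171396 = -5124 - 171396 = -176520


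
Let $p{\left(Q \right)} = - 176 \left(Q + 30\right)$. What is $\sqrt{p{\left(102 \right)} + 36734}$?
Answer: $\sqrt{13502} \approx 116.2$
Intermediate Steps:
$p{\left(Q \right)} = -5280 - 176 Q$ ($p{\left(Q \right)} = - 176 \left(30 + Q\right) = -5280 - 176 Q$)
$\sqrt{p{\left(102 \right)} + 36734} = \sqrt{\left(-5280 - 17952\right) + 36734} = \sqrt{-23232 + 36734} = \sqrt{13502}$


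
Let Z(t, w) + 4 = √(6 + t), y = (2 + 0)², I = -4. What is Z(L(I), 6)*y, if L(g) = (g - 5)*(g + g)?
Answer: -16 + 4*√78 ≈ 19.327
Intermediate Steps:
y = 4 (y = 2² = 4)
L(g) = 2*g*(-5 + g) (L(g) = (-5 + g)*(2*g) = 2*g*(-5 + g))
Z(t, w) = -4 + √(6 + t)
Z(L(I), 6)*y = (-4 + √(6 + 2*(-4)*(-5 - 4)))*4 = (-4 + √(6 + 2*(-4)*(-9)))*4 = (-4 + √(6 + 72))*4 = (-4 + √78)*4 = -16 + 4*√78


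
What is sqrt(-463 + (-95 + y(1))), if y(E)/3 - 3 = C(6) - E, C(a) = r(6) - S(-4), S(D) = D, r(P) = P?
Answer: 3*I*sqrt(58) ≈ 22.847*I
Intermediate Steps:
C(a) = 10 (C(a) = 6 - 1*(-4) = 6 + 4 = 10)
y(E) = 39 - 3*E (y(E) = 9 + 3*(10 - E) = 9 + (30 - 3*E) = 39 - 3*E)
sqrt(-463 + (-95 + y(1))) = sqrt(-463 + (-95 + (39 - 3*1))) = sqrt(-463 + (-95 + (39 - 3))) = sqrt(-463 + (-95 + 36)) = sqrt(-463 - 59) = sqrt(-522) = 3*I*sqrt(58)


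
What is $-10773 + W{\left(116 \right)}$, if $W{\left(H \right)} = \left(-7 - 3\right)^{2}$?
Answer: $-10673$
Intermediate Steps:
$W{\left(H \right)} = 100$ ($W{\left(H \right)} = \left(-10\right)^{2} = 100$)
$-10773 + W{\left(116 \right)} = -10773 + 100 = -10673$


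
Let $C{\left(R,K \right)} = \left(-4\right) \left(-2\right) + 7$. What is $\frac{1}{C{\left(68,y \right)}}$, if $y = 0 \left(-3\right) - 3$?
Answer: $\frac{1}{15} \approx 0.066667$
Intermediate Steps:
$y = -3$ ($y = 0 + \left(-5 + 2\right) = 0 - 3 = -3$)
$C{\left(R,K \right)} = 15$ ($C{\left(R,K \right)} = 8 + 7 = 15$)
$\frac{1}{C{\left(68,y \right)}} = \frac{1}{15}$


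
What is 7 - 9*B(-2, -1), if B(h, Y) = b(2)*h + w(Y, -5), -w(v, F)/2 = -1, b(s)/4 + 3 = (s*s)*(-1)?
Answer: -515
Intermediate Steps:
b(s) = -12 - 4*s² (b(s) = -12 + 4*((s*s)*(-1)) = -12 + 4*(s²*(-1)) = -12 + 4*(-s²) = -12 - 4*s²)
w(v, F) = 2 (w(v, F) = -2*(-1) = 2)
B(h, Y) = 2 - 28*h (B(h, Y) = (-12 - 4*2²)*h + 2 = (-12 - 4*4)*h + 2 = (-12 - 16)*h + 2 = -28*h + 2 = 2 - 28*h)
7 - 9*B(-2, -1) = 7 - 9*(2 - 28*(-2)) = 7 - 9*(2 + 56) = 7 - 9*58 = 7 - 522 = -515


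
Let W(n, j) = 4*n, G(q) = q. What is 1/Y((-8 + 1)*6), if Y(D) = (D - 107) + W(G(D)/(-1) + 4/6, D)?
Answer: 3/65 ≈ 0.046154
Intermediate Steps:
Y(D) = -313/3 - 3*D (Y(D) = (D - 107) + 4*(D/(-1) + 4/6) = (-107 + D) + 4*(D*(-1) + 4*(1/6)) = (-107 + D) + 4*(-D + 2/3) = (-107 + D) + 4*(2/3 - D) = (-107 + D) + (8/3 - 4*D) = -313/3 - 3*D)
1/Y((-8 + 1)*6) = 1/(-313/3 - 3*(-8 + 1)*6) = 1/(-313/3 - (-21)*6) = 1/(-313/3 - 3*(-42)) = 1/(-313/3 + 126) = 1/(65/3) = 3/65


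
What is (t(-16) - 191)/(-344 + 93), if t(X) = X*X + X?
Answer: -49/251 ≈ -0.19522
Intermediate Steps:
t(X) = X + X**2 (t(X) = X**2 + X = X + X**2)
(t(-16) - 191)/(-344 + 93) = (-16*(1 - 16) - 191)/(-344 + 93) = (-16*(-15) - 191)/(-251) = (240 - 191)*(-1/251) = 49*(-1/251) = -49/251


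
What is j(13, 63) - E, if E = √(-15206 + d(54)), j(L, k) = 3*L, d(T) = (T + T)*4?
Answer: 39 - I*√14774 ≈ 39.0 - 121.55*I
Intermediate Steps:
d(T) = 8*T (d(T) = (2*T)*4 = 8*T)
E = I*√14774 (E = √(-15206 + 8*54) = √(-15206 + 432) = √(-14774) = I*√14774 ≈ 121.55*I)
j(13, 63) - E = 3*13 - I*√14774 = 39 - I*√14774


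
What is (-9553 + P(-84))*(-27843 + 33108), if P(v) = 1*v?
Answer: -50738805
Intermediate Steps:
P(v) = v
(-9553 + P(-84))*(-27843 + 33108) = (-9553 - 84)*(-27843 + 33108) = -9637*5265 = -50738805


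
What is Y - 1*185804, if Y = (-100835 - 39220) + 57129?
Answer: -268730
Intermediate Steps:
Y = -82926 (Y = -140055 + 57129 = -82926)
Y - 1*185804 = -82926 - 1*185804 = -82926 - 185804 = -268730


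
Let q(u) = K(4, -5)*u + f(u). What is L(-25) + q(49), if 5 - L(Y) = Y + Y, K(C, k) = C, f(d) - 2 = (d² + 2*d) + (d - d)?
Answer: 2752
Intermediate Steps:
f(d) = 2 + d² + 2*d (f(d) = 2 + ((d² + 2*d) + (d - d)) = 2 + ((d² + 2*d) + 0) = 2 + (d² + 2*d) = 2 + d² + 2*d)
L(Y) = 5 - 2*Y (L(Y) = 5 - (Y + Y) = 5 - 2*Y)
q(u) = 2 + u² + 6*u (q(u) = 4*u + (2 + u² + 2*u) = 2 + u² + 6*u)
L(-25) + q(49) = (5 - 2*(-25)) + (2 + 49² + 6*49) = (5 + 50) + (2 + 2401 + 294) = 55 + 2697 = 2752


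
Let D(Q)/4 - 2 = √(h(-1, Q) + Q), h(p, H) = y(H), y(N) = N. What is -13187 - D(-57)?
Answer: -13195 - 4*I*√114 ≈ -13195.0 - 42.708*I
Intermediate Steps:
h(p, H) = H
D(Q) = 8 + 4*√2*√Q (D(Q) = 8 + 4*√(Q + Q) = 8 + 4*√(2*Q) = 8 + 4*(√2*√Q) = 8 + 4*√2*√Q)
-13187 - D(-57) = -13187 - (8 + 4*√2*√(-57)) = -13187 - (8 + 4*√2*(I*√57)) = -13187 - (8 + 4*I*√114) = -13187 + (-8 - 4*I*√114) = -13195 - 4*I*√114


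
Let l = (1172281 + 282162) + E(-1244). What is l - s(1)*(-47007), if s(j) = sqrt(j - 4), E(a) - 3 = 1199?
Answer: 1455645 + 47007*I*sqrt(3) ≈ 1.4556e+6 + 81419.0*I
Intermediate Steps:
E(a) = 1202 (E(a) = 3 + 1199 = 1202)
s(j) = sqrt(-4 + j)
l = 1455645 (l = (1172281 + 282162) + 1202 = 1454443 + 1202 = 1455645)
l - s(1)*(-47007) = 1455645 - sqrt(-4 + 1)*(-47007) = 1455645 - sqrt(-3)*(-47007) = 1455645 - I*sqrt(3)*(-47007) = 1455645 - (-47007)*I*sqrt(3) = 1455645 + 47007*I*sqrt(3)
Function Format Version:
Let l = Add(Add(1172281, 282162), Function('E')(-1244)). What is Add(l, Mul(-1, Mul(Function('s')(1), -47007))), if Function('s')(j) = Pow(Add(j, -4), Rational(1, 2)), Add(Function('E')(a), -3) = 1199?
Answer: Add(1455645, Mul(47007, I, Pow(3, Rational(1, 2)))) ≈ Add(1.4556e+6, Mul(81419., I))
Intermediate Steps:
Function('E')(a) = 1202 (Function('E')(a) = Add(3, 1199) = 1202)
Function('s')(j) = Pow(Add(-4, j), Rational(1, 2))
l = 1455645 (l = Add(Add(1172281, 282162), 1202) = Add(1454443, 1202) = 1455645)
Add(l, Mul(-1, Mul(Function('s')(1), -47007))) = Add(1455645, Mul(-1, Mul(Pow(Add(-4, 1), Rational(1, 2)), -47007))) = Add(1455645, Mul(-1, Mul(Pow(-3, Rational(1, 2)), -47007))) = Add(1455645, Mul(-1, Mul(Mul(I, Pow(3, Rational(1, 2))), -47007))) = Add(1455645, Mul(-1, Mul(-47007, I, Pow(3, Rational(1, 2))))) = Add(1455645, Mul(47007, I, Pow(3, Rational(1, 2))))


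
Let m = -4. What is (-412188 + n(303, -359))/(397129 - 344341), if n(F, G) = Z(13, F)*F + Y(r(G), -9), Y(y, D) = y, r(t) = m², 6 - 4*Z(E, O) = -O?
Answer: -1555061/211152 ≈ -7.3647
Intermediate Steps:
Z(E, O) = 3/2 + O/4 (Z(E, O) = 3/2 - (-1)*O/4 = 3/2 + O/4)
r(t) = 16 (r(t) = (-4)² = 16)
n(F, G) = 16 + F*(3/2 + F/4) (n(F, G) = (3/2 + F/4)*F + 16 = F*(3/2 + F/4) + 16 = 16 + F*(3/2 + F/4))
(-412188 + n(303, -359))/(397129 - 344341) = (-412188 + (16 + (¼)*303*(6 + 303)))/(397129 - 344341) = (-412188 + (16 + (¼)*303*309))/52788 = (-412188 + (16 + 93627/4))*(1/52788) = (-412188 + 93691/4)*(1/52788) = -1555061/4*1/52788 = -1555061/211152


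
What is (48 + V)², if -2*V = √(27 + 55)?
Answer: (96 - √82)²/4 ≈ 1889.8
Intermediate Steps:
V = -√82/2 (V = -√(27 + 55)/2 = -√82/2 ≈ -4.5277)
(48 + V)² = (48 - √82/2)²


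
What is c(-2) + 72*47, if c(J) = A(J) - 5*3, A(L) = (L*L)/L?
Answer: 3367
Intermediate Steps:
A(L) = L (A(L) = L²/L = L)
c(J) = -15 + J (c(J) = J - 5*3 = J - 15 = -15 + J)
c(-2) + 72*47 = (-15 - 2) + 72*47 = -17 + 3384 = 3367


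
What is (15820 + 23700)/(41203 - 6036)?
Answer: 39520/35167 ≈ 1.1238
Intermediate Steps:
(15820 + 23700)/(41203 - 6036) = 39520/35167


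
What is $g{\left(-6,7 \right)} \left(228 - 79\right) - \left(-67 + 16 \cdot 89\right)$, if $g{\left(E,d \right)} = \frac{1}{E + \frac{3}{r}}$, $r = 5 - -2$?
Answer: $- \frac{53966}{39} \approx -1383.7$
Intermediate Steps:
$r = 7$ ($r = 5 + 2 = 7$)
$g{\left(E,d \right)} = \frac{1}{\frac{3}{7} + E}$ ($g{\left(E,d \right)} = \frac{1}{E + \frac{3}{7}} = \frac{1}{\frac{3}{7} + E}$)
$g{\left(-6,7 \right)} \left(228 - 79\right) - \left(-67 + 16 \cdot 89\right) = \frac{7}{3 + 7 \left(-6\right)} \left(228 - 79\right) - \left(-67 + 16 \cdot 89\right) = \frac{7}{3 - 42} \cdot 149 - \left(-67 + 1424\right) = \frac{7}{-39} \cdot 149 - 1357 = 7 \left(- \frac{1}{39}\right) 149 - 1357 = \left(- \frac{7}{39}\right) 149 - 1357 = - \frac{1043}{39} - 1357 = - \frac{53966}{39}$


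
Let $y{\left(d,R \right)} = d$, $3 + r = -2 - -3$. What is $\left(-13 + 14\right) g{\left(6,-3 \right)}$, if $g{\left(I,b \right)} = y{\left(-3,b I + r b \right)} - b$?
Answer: $0$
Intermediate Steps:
$r = -2$ ($r = -3 - -1 = -3 + \left(-2 + 3\right) = -3 + 1 = -2$)
$g{\left(I,b \right)} = -3 - b$
$\left(-13 + 14\right) g{\left(6,-3 \right)} = \left(-13 + 14\right) \left(-3 - -3\right) = 1 \left(-3 + 3\right) = 1 \cdot 0 = 0$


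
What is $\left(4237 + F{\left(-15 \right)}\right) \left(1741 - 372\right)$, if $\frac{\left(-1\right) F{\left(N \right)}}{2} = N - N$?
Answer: $5800453$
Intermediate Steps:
$F{\left(N \right)} = 0$ ($F{\left(N \right)} = - 2 \left(N - N\right) = \left(-2\right) 0 = 0$)
$\left(4237 + F{\left(-15 \right)}\right) \left(1741 - 372\right) = \left(4237 + 0\right) \left(1741 - 372\right) = 4237 \cdot 1369 = 5800453$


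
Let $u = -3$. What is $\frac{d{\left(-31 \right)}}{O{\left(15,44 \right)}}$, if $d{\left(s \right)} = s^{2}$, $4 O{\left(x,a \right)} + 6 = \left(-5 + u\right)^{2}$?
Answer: $\frac{1922}{29} \approx 66.276$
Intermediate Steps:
$O{\left(x,a \right)} = \frac{29}{2}$ ($O{\left(x,a \right)} = - \frac{3}{2} + \frac{\left(-5 - 3\right)^{2}}{4} = - \frac{3}{2} + \frac{\left(-8\right)^{2}}{4} = - \frac{3}{2} + \frac{1}{4} \cdot 64 = - \frac{3}{2} + 16 = \frac{29}{2}$)
$\frac{d{\left(-31 \right)}}{O{\left(15,44 \right)}} = \frac{\left(-31\right)^{2}}{\frac{29}{2}} = 961 \cdot \frac{2}{29} = \frac{1922}{29}$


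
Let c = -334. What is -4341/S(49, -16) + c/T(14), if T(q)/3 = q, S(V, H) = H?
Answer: 88489/336 ≈ 263.36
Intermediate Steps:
T(q) = 3*q
-4341/S(49, -16) + c/T(14) = -4341/(-16) - 334/(3*14) = -4341*(-1/16) - 334/42 = 4341/16 - 334*1/42 = 4341/16 - 167/21 = 88489/336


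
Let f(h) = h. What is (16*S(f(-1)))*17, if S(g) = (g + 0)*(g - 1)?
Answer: 544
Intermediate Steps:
S(g) = g*(-1 + g)
(16*S(f(-1)))*17 = (16*(-(-1 - 1)))*17 = (16*(-1*(-2)))*17 = (16*2)*17 = 32*17 = 544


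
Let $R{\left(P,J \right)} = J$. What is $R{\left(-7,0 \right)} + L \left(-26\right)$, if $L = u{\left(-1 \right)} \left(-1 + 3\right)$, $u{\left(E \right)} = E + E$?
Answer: $104$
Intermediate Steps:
$u{\left(E \right)} = 2 E$
$L = -4$ ($L = 2 \left(-1\right) \left(-1 + 3\right) = \left(-2\right) 2 = -4$)
$R{\left(-7,0 \right)} + L \left(-26\right) = 0 - -104 = 0 + 104 = 104$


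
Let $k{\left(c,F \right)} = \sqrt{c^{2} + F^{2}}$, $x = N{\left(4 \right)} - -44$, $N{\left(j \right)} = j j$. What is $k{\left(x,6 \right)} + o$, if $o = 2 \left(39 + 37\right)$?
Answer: $152 + 6 \sqrt{101} \approx 212.3$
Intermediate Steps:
$N{\left(j \right)} = j^{2}$
$x = 60$ ($x = 4^{2} - -44 = 16 + 44 = 60$)
$k{\left(c,F \right)} = \sqrt{F^{2} + c^{2}}$
$o = 152$ ($o = 2 \cdot 76 = 152$)
$k{\left(x,6 \right)} + o = \sqrt{6^{2} + 60^{2}} + 152 = \sqrt{36 + 3600} + 152 = \sqrt{3636} + 152 = 6 \sqrt{101} + 152 = 152 + 6 \sqrt{101}$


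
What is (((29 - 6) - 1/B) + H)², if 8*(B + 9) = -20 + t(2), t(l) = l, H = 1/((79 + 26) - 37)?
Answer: 4998065809/9363600 ≈ 533.78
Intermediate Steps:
H = 1/68 (H = 1/(105 - 37) = 1/68 ≈ 0.014706)
B = -45/4 (B = -9 + (-20 + 2)/8 = -9 + (⅛)*(-18) = -9 - 9/4 = -45/4 ≈ -11.250)
(((29 - 6) - 1/B) + H)² = (((29 - 6) - 1/(-45/4)) + 1/68)² = ((23 - 1*(-4/45)) + 1/68)² = ((23 + 4/45) + 1/68)² = (1039/45 + 1/68)² = (70697/3060)² = 4998065809/9363600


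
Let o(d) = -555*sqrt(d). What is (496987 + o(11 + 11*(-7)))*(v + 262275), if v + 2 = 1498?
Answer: 131090757977 - 146392905*I*sqrt(66) ≈ 1.3109e+11 - 1.1893e+9*I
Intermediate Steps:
v = 1496 (v = -2 + 1498 = 1496)
(496987 + o(11 + 11*(-7)))*(v + 262275) = (496987 - 555*sqrt(11 + 11*(-7)))*(1496 + 262275) = (496987 - 555*sqrt(11 - 77))*263771 = (496987 - 555*I*sqrt(66))*263771 = 131090757977 - 146392905*I*sqrt(66)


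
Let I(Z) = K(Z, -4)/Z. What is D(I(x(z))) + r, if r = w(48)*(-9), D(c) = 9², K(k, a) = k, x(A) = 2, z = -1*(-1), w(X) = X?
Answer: -351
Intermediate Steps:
z = 1
I(Z) = 1 (I(Z) = Z/Z = 1)
D(c) = 81
r = -432 (r = 48*(-9) = -432)
D(I(x(z))) + r = 81 - 432 = -351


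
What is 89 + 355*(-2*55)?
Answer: -38961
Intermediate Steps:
89 + 355*(-2*55) = 89 + 355*(-110) = 89 - 39050 = -38961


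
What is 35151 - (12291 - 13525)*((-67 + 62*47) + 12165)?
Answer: 18559959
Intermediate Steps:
35151 - (12291 - 13525)*((-67 + 62*47) + 12165) = 35151 - (-1234)*((-67 + 2914) + 12165) = 35151 - (-1234)*(2847 + 12165) = 35151 - (-1234)*15012 = 35151 - 1*(-18524808) = 35151 + 18524808 = 18559959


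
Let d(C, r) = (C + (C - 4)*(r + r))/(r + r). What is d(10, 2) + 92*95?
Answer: 17497/2 ≈ 8748.5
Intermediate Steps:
d(C, r) = (C + 2*r*(-4 + C))/(2*r) (d(C, r) = (C + (-4 + C)*(2*r))/((2*r)) = (C + 2*r*(-4 + C))*(1/(2*r)) = (C + 2*r*(-4 + C))/(2*r))
d(10, 2) + 92*95 = (-4 + 10 + (1/2)*10/2) + 92*95 = (-4 + 10 + (1/2)*10*(1/2)) + 8740 = (-4 + 10 + 5/2) + 8740 = 17/2 + 8740 = 17497/2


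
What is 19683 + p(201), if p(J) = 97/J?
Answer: 3956380/201 ≈ 19683.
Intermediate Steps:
19683 + p(201) = 19683 + 97/201 = 3956380/201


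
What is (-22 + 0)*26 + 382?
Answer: -190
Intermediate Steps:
(-22 + 0)*26 + 382 = -22*26 + 382 = -572 + 382 = -190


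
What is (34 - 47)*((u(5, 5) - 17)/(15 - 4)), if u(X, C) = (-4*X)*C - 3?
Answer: 1560/11 ≈ 141.82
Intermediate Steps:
u(X, C) = -3 - 4*C*X (u(X, C) = -4*C*X - 3 = -3 - 4*C*X)
(34 - 47)*((u(5, 5) - 17)/(15 - 4)) = (34 - 47)*(((-3 - 4*5*5) - 17)/(15 - 4)) = -13*((-3 - 100) - 17)/11 = -13*(-103 - 17)/11 = -(-1560)/11 = -13*(-120/11) = 1560/11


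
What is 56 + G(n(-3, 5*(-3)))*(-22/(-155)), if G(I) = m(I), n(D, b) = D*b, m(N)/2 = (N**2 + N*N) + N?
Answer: 37772/31 ≈ 1218.5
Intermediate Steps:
m(N) = 2*N + 4*N**2 (m(N) = 2*((N**2 + N*N) + N) = 2*((N**2 + N**2) + N) = 2*(2*N**2 + N) = 2*(N + 2*N**2) = 2*N + 4*N**2)
G(I) = 2*I*(1 + 2*I)
56 + G(n(-3, 5*(-3)))*(-22/(-155)) = 56 + (2*(-15*(-3))*(1 + 2*(-15*(-3))))*(-22/(-155)) = 56 + (2*(-3*(-15))*(1 + 2*(-3*(-15))))*(-22*(-1/155)) = 56 + (2*45*(1 + 2*45))*(22/155) = 56 + (2*45*(1 + 90))*(22/155) = 56 + (2*45*91)*(22/155) = 56 + 8190*(22/155) = 56 + 36036/31 = 37772/31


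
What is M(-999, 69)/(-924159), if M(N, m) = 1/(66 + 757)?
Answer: -1/760582857 ≈ -1.3148e-9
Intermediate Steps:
M(N, m) = 1/823
M(-999, 69)/(-924159) = (1/823)/(-924159) = (1/823)*(-1/924159) = -1/760582857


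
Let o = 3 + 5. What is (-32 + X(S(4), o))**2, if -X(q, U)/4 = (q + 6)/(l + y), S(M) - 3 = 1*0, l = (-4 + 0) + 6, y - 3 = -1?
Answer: 1681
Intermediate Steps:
y = 2 (y = 3 - 1 = 2)
l = 2 (l = -4 + 6 = 2)
S(M) = 3 (S(M) = 3 + 1*0 = 3 + 0 = 3)
o = 8
X(q, U) = -6 - q (X(q, U) = -4*(q + 6)/(2 + 2) = -4*(6 + q)/4 = -4*(3/2 + q/4) = -6 - q)
(-32 + X(S(4), o))**2 = (-32 + (-6 - 1*3))**2 = (-32 + (-6 - 3))**2 = (-32 - 9)**2 = (-41)**2 = 1681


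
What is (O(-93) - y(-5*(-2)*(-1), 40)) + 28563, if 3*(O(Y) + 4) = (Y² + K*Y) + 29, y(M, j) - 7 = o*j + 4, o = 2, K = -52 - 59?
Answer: 104405/3 ≈ 34802.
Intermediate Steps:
K = -111
y(M, j) = 11 + 2*j (y(M, j) = 7 + (2*j + 4) = 7 + (4 + 2*j) = 11 + 2*j)
O(Y) = 17/3 - 37*Y + Y²/3 (O(Y) = -4 + ((Y² - 111*Y) + 29)/3 = -4 + (29 + Y² - 111*Y)/3 = -4 + (29/3 - 37*Y + Y²/3) = 17/3 - 37*Y + Y²/3)
(O(-93) - y(-5*(-2)*(-1), 40)) + 28563 = ((17/3 - 37*(-93) + (⅓)*(-93)²) - (11 + 2*40)) + 28563 = ((17/3 + 3441 + (⅓)*8649) - (11 + 80)) + 28563 = ((17/3 + 3441 + 2883) - 1*91) + 28563 = (18989/3 - 91) + 28563 = 18716/3 + 28563 = 104405/3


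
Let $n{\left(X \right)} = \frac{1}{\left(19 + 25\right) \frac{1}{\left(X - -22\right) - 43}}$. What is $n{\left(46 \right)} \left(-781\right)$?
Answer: $- \frac{1775}{4} \approx -443.75$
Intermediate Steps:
$n{\left(X \right)} = - \frac{21}{44} + \frac{X}{44}$ ($n{\left(X \right)} = \frac{1}{44 \frac{1}{\left(X + 22\right) - 43}} = \frac{1}{44 \frac{1}{\left(22 + X\right) - 43}} = \frac{1}{44 \frac{1}{-21 + X}} = - \frac{21}{44} + \frac{X}{44}$)
$n{\left(46 \right)} \left(-781\right) = \left(- \frac{21}{44} + \frac{1}{44} \cdot 46\right) \left(-781\right) = \left(- \frac{21}{44} + \frac{23}{22}\right) \left(-781\right) = \frac{25}{44} \left(-781\right) = - \frac{1775}{4}$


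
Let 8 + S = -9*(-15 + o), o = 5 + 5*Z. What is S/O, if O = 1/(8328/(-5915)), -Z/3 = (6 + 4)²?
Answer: -113110896/5915 ≈ -19123.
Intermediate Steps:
Z = -300 (Z = -3*(6 + 4)² = -3*10² = -3*100 = -300)
o = -1495 (o = 5 + 5*(-300) = 5 - 1500 = -1495)
O = -5915/8328 (O = 1/(8328*(-1/5915)) = 1/(-8328/5915) = -5915/8328 ≈ -0.71025)
S = 13582 (S = -8 - 9*(-15 - 1495) = -8 - 9*(-1510) = -8 + 13590 = 13582)
S/O = 13582/(-5915/8328) = 13582*(-8328/5915) = -113110896/5915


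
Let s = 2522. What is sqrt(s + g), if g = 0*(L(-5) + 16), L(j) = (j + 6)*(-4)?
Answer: sqrt(2522) ≈ 50.220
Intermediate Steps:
L(j) = -24 - 4*j (L(j) = (6 + j)*(-4) = -24 - 4*j)
g = 0 (g = 0*((-24 - 4*(-5)) + 16) = 0*((-24 + 20) + 16) = 0*(-4 + 16) = 0*12 = 0)
sqrt(s + g) = sqrt(2522 + 0) = sqrt(2522)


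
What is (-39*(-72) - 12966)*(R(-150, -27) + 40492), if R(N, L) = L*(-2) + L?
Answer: -411592002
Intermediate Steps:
R(N, L) = -L (R(N, L) = -2*L + L = -L)
(-39*(-72) - 12966)*(R(-150, -27) + 40492) = (-39*(-72) - 12966)*(-1*(-27) + 40492) = (2808 - 12966)*(27 + 40492) = -10158*40519 = -411592002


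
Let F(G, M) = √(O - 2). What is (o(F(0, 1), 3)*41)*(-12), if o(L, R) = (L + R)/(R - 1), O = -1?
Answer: -738 - 246*I*√3 ≈ -738.0 - 426.08*I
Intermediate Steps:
F(G, M) = I*√3 (F(G, M) = √(-1 - 2) = √(-3) = I*√3)
o(L, R) = (L + R)/(-1 + R)
(o(F(0, 1), 3)*41)*(-12) = (((I*√3 + 3)/(-1 + 3))*41)*(-12) = (((3 + I*√3)/2)*41)*(-12) = ((3/2 + I*√3/2)*41)*(-12) = (123/2 + 41*I*√3/2)*(-12) = -738 - 246*I*√3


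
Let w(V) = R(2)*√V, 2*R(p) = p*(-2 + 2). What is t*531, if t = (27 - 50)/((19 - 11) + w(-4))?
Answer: -12213/8 ≈ -1526.6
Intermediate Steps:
R(p) = 0 (R(p) = (p*(-2 + 2))/2 = (p*0)/2 = (½)*0 = 0)
w(V) = 0 (w(V) = 0*√V = 0)
t = -23/8 (t = (27 - 50)/((19 - 11) + 0) = -23/(8 + 0) = -23/8 ≈ -2.8750)
t*531 = -23/8*531 = -12213/8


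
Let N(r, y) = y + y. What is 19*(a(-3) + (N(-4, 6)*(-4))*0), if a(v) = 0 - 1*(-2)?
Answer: 38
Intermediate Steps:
N(r, y) = 2*y
a(v) = 2 (a(v) = 0 + 2 = 2)
19*(a(-3) + (N(-4, 6)*(-4))*0) = 19*(2 + ((2*6)*(-4))*0) = 19*(2 + (12*(-4))*0) = 19*(2 - 48*0) = 19*(2 + 0) = 19*2 = 38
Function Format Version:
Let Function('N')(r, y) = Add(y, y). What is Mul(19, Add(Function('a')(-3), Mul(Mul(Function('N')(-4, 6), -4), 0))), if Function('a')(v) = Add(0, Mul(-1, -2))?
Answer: 38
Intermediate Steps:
Function('N')(r, y) = Mul(2, y)
Function('a')(v) = 2 (Function('a')(v) = Add(0, 2) = 2)
Mul(19, Add(Function('a')(-3), Mul(Mul(Function('N')(-4, 6), -4), 0))) = Mul(19, Add(2, Mul(Mul(Mul(2, 6), -4), 0))) = Mul(19, Add(2, Mul(Mul(12, -4), 0))) = Mul(19, Add(2, Mul(-48, 0))) = Mul(19, Add(2, 0)) = Mul(19, 2) = 38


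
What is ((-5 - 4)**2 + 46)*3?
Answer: 381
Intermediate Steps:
((-5 - 4)**2 + 46)*3 = ((-9)**2 + 46)*3 = (81 + 46)*3 = 127*3 = 381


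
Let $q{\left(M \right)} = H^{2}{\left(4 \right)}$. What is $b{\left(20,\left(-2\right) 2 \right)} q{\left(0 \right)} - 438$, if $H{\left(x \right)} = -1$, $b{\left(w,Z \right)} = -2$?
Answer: $-440$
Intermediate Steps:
$q{\left(M \right)} = 1$ ($q{\left(M \right)} = \left(-1\right)^{2} = 1$)
$b{\left(20,\left(-2\right) 2 \right)} q{\left(0 \right)} - 438 = \left(-2\right) 1 - 438 = -2 - 438 = -440$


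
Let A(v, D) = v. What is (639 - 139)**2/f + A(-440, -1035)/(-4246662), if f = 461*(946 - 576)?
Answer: 53087027540/36217656867 ≈ 1.4658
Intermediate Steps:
f = 170570 (f = 461*370 = 170570)
(639 - 139)**2/f + A(-440, -1035)/(-4246662) = (639 - 139)**2/170570 - 440/(-4246662) = 500**2*(1/170570) - 440*(-1/4246662) = 250000*(1/170570) + 220/2123331 = 25000/17057 + 220/2123331 = 53087027540/36217656867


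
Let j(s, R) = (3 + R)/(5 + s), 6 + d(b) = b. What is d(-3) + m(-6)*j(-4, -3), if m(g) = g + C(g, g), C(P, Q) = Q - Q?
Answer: -9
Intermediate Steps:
C(P, Q) = 0
d(b) = -6 + b
j(s, R) = (3 + R)/(5 + s)
m(g) = g (m(g) = g + 0 = g)
d(-3) + m(-6)*j(-4, -3) = (-6 - 3) - 6*(3 - 3)/(5 - 4) = -9 - 6*0/1 = -9 - 6*0 = -9 + 0 = -9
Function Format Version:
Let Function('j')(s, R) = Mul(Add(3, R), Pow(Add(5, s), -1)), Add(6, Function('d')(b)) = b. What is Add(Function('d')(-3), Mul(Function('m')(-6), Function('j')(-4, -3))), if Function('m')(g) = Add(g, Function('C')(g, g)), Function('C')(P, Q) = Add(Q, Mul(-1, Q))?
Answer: -9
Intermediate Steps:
Function('C')(P, Q) = 0
Function('d')(b) = Add(-6, b)
Function('j')(s, R) = Mul(Pow(Add(5, s), -1), Add(3, R))
Function('m')(g) = g (Function('m')(g) = Add(g, 0) = g)
Add(Function('d')(-3), Mul(Function('m')(-6), Function('j')(-4, -3))) = Add(Add(-6, -3), Mul(-6, Mul(Pow(Add(5, -4), -1), Add(3, -3)))) = Add(-9, Mul(-6, Mul(Pow(1, -1), 0))) = Add(-9, Mul(-6, Mul(1, 0))) = Add(-9, Mul(-6, 0)) = Add(-9, 0) = -9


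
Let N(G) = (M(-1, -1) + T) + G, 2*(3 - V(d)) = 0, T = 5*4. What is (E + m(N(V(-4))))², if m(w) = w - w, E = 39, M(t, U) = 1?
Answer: 1521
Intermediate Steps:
T = 20
V(d) = 3 (V(d) = 3 - ½*0 = 3 + 0 = 3)
N(G) = 21 + G (N(G) = (1 + 20) + G = 21 + G)
m(w) = 0
(E + m(N(V(-4))))² = (39 + 0)² = 39² = 1521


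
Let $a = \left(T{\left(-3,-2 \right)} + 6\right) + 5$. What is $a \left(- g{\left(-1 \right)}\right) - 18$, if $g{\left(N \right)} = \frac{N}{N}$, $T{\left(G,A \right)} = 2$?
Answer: $-31$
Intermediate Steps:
$g{\left(N \right)} = 1$
$a = 13$ ($a = \left(2 + 6\right) + 5 = 8 + 5 = 13$)
$a \left(- g{\left(-1 \right)}\right) - 18 = 13 \left(\left(-1\right) 1\right) - 18 = 13 \left(-1\right) - 18 = -13 - 18 = -31$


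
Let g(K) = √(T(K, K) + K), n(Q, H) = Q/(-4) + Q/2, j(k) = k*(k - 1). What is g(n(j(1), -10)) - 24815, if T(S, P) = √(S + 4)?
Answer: -24815 + √2 ≈ -24814.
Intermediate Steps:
T(S, P) = √(4 + S)
j(k) = k*(-1 + k)
n(Q, H) = Q/4 (n(Q, H) = Q*(-¼) + Q*(½) = -Q/4 + Q/2 = Q/4)
g(K) = √(K + √(4 + K)) (g(K) = √(√(4 + K) + K) = √(K + √(4 + K)))
g(n(j(1), -10)) - 24815 = √((1*(-1 + 1))/4 + √(4 + (1*(-1 + 1))/4)) - 24815 = √((1*0)/4 + √(4 + (1*0)/4)) - 24815 = √((¼)*0 + √(4 + (¼)*0)) - 24815 = √(0 + √(4 + 0)) - 24815 = √(0 + √4) - 24815 = √(0 + 2) - 24815 = √2 - 24815 = -24815 + √2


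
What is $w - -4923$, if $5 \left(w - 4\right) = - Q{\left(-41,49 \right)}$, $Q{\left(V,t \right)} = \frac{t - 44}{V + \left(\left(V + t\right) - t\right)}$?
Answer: $\frac{404015}{82} \approx 4927.0$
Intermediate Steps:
$Q{\left(V,t \right)} = \frac{-44 + t}{2 V}$ ($Q{\left(V,t \right)} = \frac{-44 + t}{V + V} = \frac{-44 + t}{2 V}$)
$w = \frac{329}{82}$ ($w = 4 + \frac{\left(-1\right) \frac{-44 + 49}{2 \left(-41\right)}}{5} = 4 + \frac{\left(-1\right) \frac{1}{2} \left(- \frac{1}{41}\right) 5}{5} = 4 + \frac{\left(-1\right) \left(- \frac{5}{82}\right)}{5} = 4 + \frac{1}{5} \cdot \frac{5}{82} = 4 + \frac{1}{82} = \frac{329}{82} \approx 4.0122$)
$w - -4923 = \frac{329}{82} - -4923 = \frac{329}{82} + 4923 = \frac{404015}{82}$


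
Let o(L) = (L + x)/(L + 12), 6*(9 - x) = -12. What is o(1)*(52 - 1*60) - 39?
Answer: -603/13 ≈ -46.385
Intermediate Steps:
x = 11 (x = 9 - 1/6*(-12) = 9 + 2 = 11)
o(L) = (11 + L)/(12 + L) (o(L) = (L + 11)/(L + 12) = (11 + L)/(12 + L))
o(1)*(52 - 1*60) - 39 = ((11 + 1)/(12 + 1))*(52 - 1*60) - 39 = (12/13)*(52 - 60) - 39 = ((1/13)*12)*(-8) - 39 = (12/13)*(-8) - 39 = -96/13 - 39 = -603/13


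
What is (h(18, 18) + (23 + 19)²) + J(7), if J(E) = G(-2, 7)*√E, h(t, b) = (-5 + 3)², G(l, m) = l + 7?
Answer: 1768 + 5*√7 ≈ 1781.2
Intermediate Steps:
G(l, m) = 7 + l
h(t, b) = 4 (h(t, b) = (-2)² = 4)
J(E) = 5*√E (J(E) = (7 - 2)*√E = 5*√E)
(h(18, 18) + (23 + 19)²) + J(7) = (4 + (23 + 19)²) + 5*√7 = (4 + 42²) + 5*√7 = (4 + 1764) + 5*√7 = 1768 + 5*√7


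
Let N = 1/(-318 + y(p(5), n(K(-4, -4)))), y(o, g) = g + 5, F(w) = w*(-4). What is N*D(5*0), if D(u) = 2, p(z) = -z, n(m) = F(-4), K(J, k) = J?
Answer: -2/297 ≈ -0.0067340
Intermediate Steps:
F(w) = -4*w
n(m) = 16 (n(m) = -4*(-4) = 16)
y(o, g) = 5 + g
N = -1/297 (N = 1/(-318 + (5 + 16)) = 1/(-318 + 21) = 1/(-297) = -1/297 ≈ -0.0033670)
N*D(5*0) = -1/297*2 = -2/297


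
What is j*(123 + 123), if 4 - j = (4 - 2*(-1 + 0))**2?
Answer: -7872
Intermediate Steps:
j = -32 (j = 4 - (4 - 2*(-1 + 0))**2 = 4 - (4 - 2*(-1))**2 = 4 - (4 + 2)**2 = 4 - 1*6**2 = 4 - 1*36 = 4 - 36 = -32)
j*(123 + 123) = -32*(123 + 123) = -32*246 = -7872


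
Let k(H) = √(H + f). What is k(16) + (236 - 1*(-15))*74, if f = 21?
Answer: 18574 + √37 ≈ 18580.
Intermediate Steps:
k(H) = √(21 + H) (k(H) = √(H + 21) = √(21 + H))
k(16) + (236 - 1*(-15))*74 = √(21 + 16) + (236 - 1*(-15))*74 = √37 + (236 + 15)*74 = √37 + 251*74 = √37 + 18574 = 18574 + √37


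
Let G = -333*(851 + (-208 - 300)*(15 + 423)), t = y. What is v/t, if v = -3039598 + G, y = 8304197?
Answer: 70770851/8304197 ≈ 8.5223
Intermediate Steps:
t = 8304197
G = 73810449 (G = -333*(851 - 508*438) = -333*(851 - 222504) = -333*(-221653) = 73810449)
v = 70770851 (v = -3039598 + 73810449 = 70770851)
v/t = 70770851/8304197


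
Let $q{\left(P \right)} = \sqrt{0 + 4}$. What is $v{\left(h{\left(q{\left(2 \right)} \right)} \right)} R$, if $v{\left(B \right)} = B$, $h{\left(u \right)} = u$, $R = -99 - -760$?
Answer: $1322$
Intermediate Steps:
$q{\left(P \right)} = 2$ ($q{\left(P \right)} = \sqrt{4} = 2$)
$R = 661$ ($R = -99 + 760 = 661$)
$v{\left(h{\left(q{\left(2 \right)} \right)} \right)} R = 2 \cdot 661 = 1322$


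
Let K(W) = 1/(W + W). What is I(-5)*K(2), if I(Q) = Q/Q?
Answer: 1/4 ≈ 0.25000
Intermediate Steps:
I(Q) = 1
K(W) = 1/(2*W)
I(-5)*K(2) = 1*((1/2)/2) = 1*((1/2)*(1/2)) = 1*(1/4) = 1/4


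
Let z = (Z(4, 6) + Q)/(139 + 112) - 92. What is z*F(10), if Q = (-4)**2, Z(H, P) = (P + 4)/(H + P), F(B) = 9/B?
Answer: -41535/502 ≈ -82.739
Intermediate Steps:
Z(H, P) = (4 + P)/(H + P)
Q = 16
z = -23075/251 (z = ((4 + 6)/(4 + 6) + 16)/(139 + 112) - 92 = (10/10 + 16)/251 - 92 = ((1/10)*10 + 16)*(1/251) - 92 = (1 + 16)*(1/251) - 92 = 17*(1/251) - 92 = 17/251 - 92 = -23075/251 ≈ -91.932)
z*F(10) = -207675/(251*10) = -23075/251*9/10 = -41535/502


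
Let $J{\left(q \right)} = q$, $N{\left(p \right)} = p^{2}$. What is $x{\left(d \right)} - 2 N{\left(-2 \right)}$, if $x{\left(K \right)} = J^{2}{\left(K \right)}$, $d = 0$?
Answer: $-8$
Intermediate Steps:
$x{\left(K \right)} = K^{2}$
$x{\left(d \right)} - 2 N{\left(-2 \right)} = 0^{2} - 2 \left(-2\right)^{2} = 0 - 8 = -8$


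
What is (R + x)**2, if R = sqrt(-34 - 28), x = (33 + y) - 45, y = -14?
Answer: (26 - I*sqrt(62))**2 ≈ 614.0 - 409.45*I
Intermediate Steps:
x = -26 (x = (33 - 14) - 45 = 19 - 45 = -26)
R = I*sqrt(62) (R = sqrt(-62) = I*sqrt(62) ≈ 7.874*I)
(R + x)**2 = (I*sqrt(62) - 26)**2 = (-26 + I*sqrt(62))**2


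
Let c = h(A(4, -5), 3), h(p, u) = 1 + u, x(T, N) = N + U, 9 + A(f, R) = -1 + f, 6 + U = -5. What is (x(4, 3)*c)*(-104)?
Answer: 3328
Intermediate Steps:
U = -11 (U = -6 - 5 = -11)
A(f, R) = -10 + f (A(f, R) = -9 + (-1 + f) = -10 + f)
x(T, N) = -11 + N (x(T, N) = N - 11 = -11 + N)
c = 4 (c = 1 + 3 = 4)
(x(4, 3)*c)*(-104) = ((-11 + 3)*4)*(-104) = -8*4*(-104) = -32*(-104) = 3328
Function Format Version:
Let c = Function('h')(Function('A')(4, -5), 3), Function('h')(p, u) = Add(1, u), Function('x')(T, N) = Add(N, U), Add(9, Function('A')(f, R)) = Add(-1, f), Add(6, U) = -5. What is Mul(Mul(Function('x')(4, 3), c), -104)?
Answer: 3328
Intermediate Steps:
U = -11 (U = Add(-6, -5) = -11)
Function('A')(f, R) = Add(-10, f) (Function('A')(f, R) = Add(-9, Add(-1, f)) = Add(-10, f))
Function('x')(T, N) = Add(-11, N) (Function('x')(T, N) = Add(N, -11) = Add(-11, N))
c = 4 (c = Add(1, 3) = 4)
Mul(Mul(Function('x')(4, 3), c), -104) = Mul(Mul(Add(-11, 3), 4), -104) = Mul(Mul(-8, 4), -104) = Mul(-32, -104) = 3328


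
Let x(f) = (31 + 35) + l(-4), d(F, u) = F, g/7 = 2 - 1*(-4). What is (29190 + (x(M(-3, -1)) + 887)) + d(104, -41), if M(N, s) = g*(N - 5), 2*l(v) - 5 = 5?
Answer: 30252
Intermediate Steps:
l(v) = 5 (l(v) = 5/2 + (½)*5 = 5/2 + 5/2 = 5)
g = 42 (g = 7*(2 - 1*(-4)) = 7*(2 + 4) = 7*6 = 42)
M(N, s) = -210 + 42*N (M(N, s) = 42*(N - 5) = 42*(-5 + N) = -210 + 42*N)
x(f) = 71 (x(f) = (31 + 35) + 5 = 66 + 5 = 71)
(29190 + (x(M(-3, -1)) + 887)) + d(104, -41) = (29190 + (71 + 887)) + 104 = (29190 + 958) + 104 = 30148 + 104 = 30252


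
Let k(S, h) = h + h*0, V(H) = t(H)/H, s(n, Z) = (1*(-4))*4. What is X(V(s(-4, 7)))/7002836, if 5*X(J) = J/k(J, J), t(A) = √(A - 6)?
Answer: 1/35014180 ≈ 2.8560e-8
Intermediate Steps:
s(n, Z) = -16 (s(n, Z) = -4*4 = -16)
t(A) = √(-6 + A)
V(H) = √(-6 + H)/H
k(S, h) = h (k(S, h) = h + 0 = h)
X(J) = ⅕ (X(J) = (J/J)/5 = (⅕)*1 = ⅕)
X(V(s(-4, 7)))/7002836 = (⅕)/7002836 = (⅕)*(1/7002836) = 1/35014180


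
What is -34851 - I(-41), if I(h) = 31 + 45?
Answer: -34927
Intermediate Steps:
I(h) = 76
-34851 - I(-41) = -34851 - 1*76 = -34851 - 76 = -34927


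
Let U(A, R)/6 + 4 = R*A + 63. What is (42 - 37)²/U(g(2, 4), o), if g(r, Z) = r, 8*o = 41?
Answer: 50/831 ≈ 0.060168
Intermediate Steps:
o = 41/8 (o = (⅛)*41 = 41/8 ≈ 5.1250)
U(A, R) = 354 + 6*A*R (U(A, R) = -24 + 6*(R*A + 63) = -24 + 6*(A*R + 63) = -24 + 6*(63 + A*R) = -24 + (378 + 6*A*R) = 354 + 6*A*R)
(42 - 37)²/U(g(2, 4), o) = (42 - 37)²/(354 + 6*2*(41/8)) = 5²/(354 + 123/2) = 25/(831/2) = 25*(2/831) = 50/831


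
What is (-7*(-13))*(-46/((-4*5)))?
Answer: 2093/10 ≈ 209.30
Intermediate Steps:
(-7*(-13))*(-46/((-4*5))) = 91*(-46/(-20)) = 91*(-46*(-1/20)) = 91*(23/10) = 2093/10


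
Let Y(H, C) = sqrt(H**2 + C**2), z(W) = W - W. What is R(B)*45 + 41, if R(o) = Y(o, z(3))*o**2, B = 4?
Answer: 2921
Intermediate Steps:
z(W) = 0
Y(H, C) = sqrt(C**2 + H**2)
R(o) = o**2*sqrt(o**2) (R(o) = sqrt(0**2 + o**2)*o**2 = sqrt(0 + o**2)*o**2 = sqrt(o**2)*o**2 = o**2*sqrt(o**2))
R(B)*45 + 41 = (4**2*sqrt(4**2))*45 + 41 = (16*sqrt(16))*45 + 41 = (16*4)*45 + 41 = 64*45 + 41 = 2880 + 41 = 2921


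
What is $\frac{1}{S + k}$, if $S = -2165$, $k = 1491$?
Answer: $- \frac{1}{674} \approx -0.0014837$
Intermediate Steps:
$\frac{1}{S + k} = \frac{1}{-2165 + 1491} = \frac{1}{-674} = - \frac{1}{674}$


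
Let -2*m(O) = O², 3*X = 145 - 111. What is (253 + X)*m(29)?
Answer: -666913/6 ≈ -1.1115e+5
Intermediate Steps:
X = 34/3 (X = (145 - 111)/3 = (⅓)*34 = 34/3 ≈ 11.333)
m(O) = -O²/2
(253 + X)*m(29) = (253 + 34/3)*(-½*29²) = 793*(-½*841)/3 = (793/3)*(-841/2) = -666913/6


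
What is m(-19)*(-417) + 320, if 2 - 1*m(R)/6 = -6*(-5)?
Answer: 70376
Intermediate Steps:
m(R) = -168 (m(R) = 12 - (-36)*(-5) = 12 - 6*30 = 12 - 180 = -168)
m(-19)*(-417) + 320 = -168*(-417) + 320 = 70056 + 320 = 70376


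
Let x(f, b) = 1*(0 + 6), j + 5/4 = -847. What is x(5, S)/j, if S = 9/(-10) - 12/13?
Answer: -8/1131 ≈ -0.0070734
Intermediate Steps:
S = -237/130 (S = 9*(-⅒) - 12*1/13 = -9/10 - 12/13 = -237/130 ≈ -1.8231)
j = -3393/4 (j = -5/4 - 847 = -3393/4 ≈ -848.25)
x(f, b) = 6 (x(f, b) = 1*6 = 6)
x(5, S)/j = 6/(-3393/4) = 6*(-4/3393) = -8/1131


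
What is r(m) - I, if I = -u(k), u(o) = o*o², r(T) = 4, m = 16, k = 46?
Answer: 97340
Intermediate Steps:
u(o) = o³
I = -97336 (I = -1*46³ = -1*97336 = -97336)
r(m) - I = 4 - 1*(-97336) = 4 + 97336 = 97340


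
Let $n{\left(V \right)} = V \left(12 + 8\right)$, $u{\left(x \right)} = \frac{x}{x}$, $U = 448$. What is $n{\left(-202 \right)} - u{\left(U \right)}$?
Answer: $-4041$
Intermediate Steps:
$u{\left(x \right)} = 1$
$n{\left(V \right)} = 20 V$ ($n{\left(V \right)} = V 20 = 20 V$)
$n{\left(-202 \right)} - u{\left(U \right)} = 20 \left(-202\right) - 1 = -4040 - 1 = -4041$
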